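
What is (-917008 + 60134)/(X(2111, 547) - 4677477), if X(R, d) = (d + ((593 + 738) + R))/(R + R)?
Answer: 3617722028/19748303905 ≈ 0.18319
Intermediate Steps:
X(R, d) = (1331 + R + d)/(2*R) (X(R, d) = (d + (1331 + R))/((2*R)) = (1331 + R + d)*(1/(2*R)) = (1331 + R + d)/(2*R))
(-917008 + 60134)/(X(2111, 547) - 4677477) = (-917008 + 60134)/((1/2)*(1331 + 2111 + 547)/2111 - 4677477) = -856874/((1/2)*(1/2111)*3989 - 4677477) = -856874/(3989/4222 - 4677477) = -856874/(-19748303905/4222) = -856874*(-4222/19748303905) = 3617722028/19748303905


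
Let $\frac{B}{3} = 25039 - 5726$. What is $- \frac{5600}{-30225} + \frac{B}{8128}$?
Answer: $\frac{71868923}{9826752} \approx 7.3136$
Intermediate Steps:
$B = 57939$ ($B = 3 \left(25039 - 5726\right) = 3 \cdot 19313 = 57939$)
$- \frac{5600}{-30225} + \frac{B}{8128} = - \frac{5600}{-30225} + \frac{57939}{8128} = \left(-5600\right) \left(- \frac{1}{30225}\right) + 57939 \cdot \frac{1}{8128} = \frac{224}{1209} + \frac{57939}{8128} = \frac{71868923}{9826752}$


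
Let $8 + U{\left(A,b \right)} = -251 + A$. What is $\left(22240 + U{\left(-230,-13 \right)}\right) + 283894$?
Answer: $305645$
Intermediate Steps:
$U{\left(A,b \right)} = -259 + A$ ($U{\left(A,b \right)} = -8 + \left(-251 + A\right) = -259 + A$)
$\left(22240 + U{\left(-230,-13 \right)}\right) + 283894 = \left(22240 - 489\right) + 283894 = 21751 + 283894 = 305645$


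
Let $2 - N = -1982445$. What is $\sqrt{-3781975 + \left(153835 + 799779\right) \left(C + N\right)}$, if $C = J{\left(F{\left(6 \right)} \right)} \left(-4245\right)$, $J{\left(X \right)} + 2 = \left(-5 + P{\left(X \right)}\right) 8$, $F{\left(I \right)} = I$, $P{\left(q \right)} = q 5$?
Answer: $\sqrt{1088963328343} \approx 1.0435 \cdot 10^{6}$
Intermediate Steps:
$P{\left(q \right)} = 5 q$
$J{\left(X \right)} = -42 + 40 X$ ($J{\left(X \right)} = -2 + \left(-5 + 5 X\right) 8 = -2 + \left(-40 + 40 X\right) = -42 + 40 X$)
$N = 1982447$ ($N = 2 - -1982445 = 2 + 1982445 = 1982447$)
$C = -840510$ ($C = \left(-42 + 40 \cdot 6\right) \left(-4245\right) = \left(-42 + 240\right) \left(-4245\right) = 198 \left(-4245\right) = -840510$)
$\sqrt{-3781975 + \left(153835 + 799779\right) \left(C + N\right)} = \sqrt{-3781975 + \left(153835 + 799779\right) \left(-840510 + 1982447\right)} = \sqrt{-3781975 + 953614 \cdot 1141937} = \sqrt{-3781975 + 1088967110318} = \sqrt{1088963328343}$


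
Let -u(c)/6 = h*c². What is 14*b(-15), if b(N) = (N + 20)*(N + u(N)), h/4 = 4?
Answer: -1513050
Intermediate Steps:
h = 16 (h = 4*4 = 16)
u(c) = -96*c²
b(N) = (20 + N)*(N - 96*N²) (b(N) = (N + 20)*(N - 96*N²) = (20 + N)*(N - 96*N²))
14*b(-15) = 14*(-15*(20 - 1919*(-15) - 96*(-15)²)) = 14*(-15*(20 + 28785 - 96*225)) = 14*(-15*(20 + 28785 - 21600)) = 14*(-15*7205) = 14*(-108075) = -1513050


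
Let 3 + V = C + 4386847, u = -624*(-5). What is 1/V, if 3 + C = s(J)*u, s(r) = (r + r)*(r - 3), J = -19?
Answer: 1/6995161 ≈ 1.4296e-7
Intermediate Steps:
u = 3120
s(r) = 2*r*(-3 + r) (s(r) = (2*r)*(-3 + r) = 2*r*(-3 + r))
C = 2608317 (C = -3 + (2*(-19)*(-3 - 19))*3120 = -3 + (2*(-19)*(-22))*3120 = -3 + 836*3120 = -3 + 2608320 = 2608317)
V = 6995161 (V = -3 + (2608317 + 4386847) = -3 + 6995164 = 6995161)
1/V = 1/6995161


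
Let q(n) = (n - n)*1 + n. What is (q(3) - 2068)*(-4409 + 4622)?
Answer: -439845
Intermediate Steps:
q(n) = n (q(n) = 0*1 + n = 0 + n = n)
(q(3) - 2068)*(-4409 + 4622) = (3 - 2068)*(-4409 + 4622) = -2065*213 = -439845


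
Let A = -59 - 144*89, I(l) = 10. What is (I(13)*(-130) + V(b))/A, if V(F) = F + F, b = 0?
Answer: 52/515 ≈ 0.10097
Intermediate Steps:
V(F) = 2*F
A = -12875 (A = -59 - 12816 = -12875)
(I(13)*(-130) + V(b))/A = (10*(-130) + 2*0)/(-12875) = (-1300 + 0)*(-1/12875) = -1300*(-1/12875) = 52/515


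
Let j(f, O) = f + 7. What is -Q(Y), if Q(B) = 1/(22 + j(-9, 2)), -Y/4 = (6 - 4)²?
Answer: -1/20 ≈ -0.050000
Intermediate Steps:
j(f, O) = 7 + f
Y = -16 (Y = -4*(6 - 4)² = -4*2² = -4*4 = -16)
Q(B) = 1/20 (Q(B) = 1/(22 + (7 - 9)) = 1/(22 - 2) = 1/20)
-Q(Y) = -1*1/20 = -1/20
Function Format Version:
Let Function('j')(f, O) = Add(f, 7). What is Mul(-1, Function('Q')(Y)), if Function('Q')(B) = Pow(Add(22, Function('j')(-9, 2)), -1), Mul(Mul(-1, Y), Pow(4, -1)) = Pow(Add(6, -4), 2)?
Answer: Rational(-1, 20) ≈ -0.050000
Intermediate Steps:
Function('j')(f, O) = Add(7, f)
Y = -16 (Y = Mul(-4, Pow(Add(6, -4), 2)) = Mul(-4, Pow(2, 2)) = Mul(-4, 4) = -16)
Function('Q')(B) = Rational(1, 20) (Function('Q')(B) = Pow(Add(22, Add(7, -9)), -1) = Pow(Add(22, -2), -1) = Pow(20, -1) = Rational(1, 20))
Mul(-1, Function('Q')(Y)) = Mul(-1, Rational(1, 20)) = Rational(-1, 20)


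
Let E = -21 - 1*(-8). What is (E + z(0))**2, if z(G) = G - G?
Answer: 169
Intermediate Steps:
E = -13 (E = -21 + 8 = -13)
z(G) = 0
(E + z(0))**2 = (-13 + 0)**2 = (-13)**2 = 169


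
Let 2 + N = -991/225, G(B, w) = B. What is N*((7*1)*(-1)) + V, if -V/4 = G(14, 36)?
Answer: -2513/225 ≈ -11.169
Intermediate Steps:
N = -1441/225 (N = -2 - 991/225 = -1441/225 ≈ -6.4044)
V = -56 (V = -4*14 = -56)
N*((7*1)*(-1)) + V = -1441*7*1*(-1)/225 - 56 = -10087*(-1)/225 - 56 = -1441/225*(-7) - 56 = 10087/225 - 56 = -2513/225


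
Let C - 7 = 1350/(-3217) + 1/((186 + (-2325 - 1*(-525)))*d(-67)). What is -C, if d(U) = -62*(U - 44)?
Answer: -235135680395/35732981916 ≈ -6.5804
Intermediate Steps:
d(U) = 2728 - 62*U (d(U) = -62*(-44 + U) = 2728 - 62*U)
C = 235135680395/35732981916 (C = 7 + (1350/(-3217) + 1/((186 + (-2325 - 1*(-525)))*(2728 - 62*(-67)))) = 7 + (1350*(-1/3217) + 1/((186 + (-2325 + 525))*(2728 + 4154))) = 7 + (-1350/3217 + 1/((186 - 1800)*6882)) = 7 + (-1350/3217 + (1/6882)/(-1614)) = 7 + (-1350/3217 - 1/1614*1/6882) = 7 + (-1350/3217 - 1/11107548) = 7 - 14995193017/35732981916 = 235135680395/35732981916 ≈ 6.5804)
-C = -1*235135680395/35732981916 = -235135680395/35732981916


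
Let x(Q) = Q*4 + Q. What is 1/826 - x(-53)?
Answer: 218891/826 ≈ 265.00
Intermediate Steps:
x(Q) = 5*Q (x(Q) = 4*Q + Q = 5*Q)
1/826 - x(-53) = 1/826 - 5*(-53) = 1/826 - 1*(-265) = 1/826 + 265 = 218891/826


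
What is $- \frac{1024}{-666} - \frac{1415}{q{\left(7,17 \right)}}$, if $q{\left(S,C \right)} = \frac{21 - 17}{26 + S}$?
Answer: $- \frac{15547387}{1332} \approx -11672.0$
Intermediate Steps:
$q{\left(S,C \right)} = \frac{4}{26 + S}$
$- \frac{1024}{-666} - \frac{1415}{q{\left(7,17 \right)}} = - \frac{1024}{-666} - \frac{1415}{4 \frac{1}{26 + 7}} = \left(-1024\right) \left(- \frac{1}{666}\right) - \frac{1415}{4 \cdot \frac{1}{33}} = \frac{512}{333} - \frac{1415}{4 \cdot \frac{1}{33}} = \frac{512}{333} - \frac{1415}{\frac{4}{33}} = \frac{512}{333} - \frac{46695}{4} = - \frac{15547387}{1332}$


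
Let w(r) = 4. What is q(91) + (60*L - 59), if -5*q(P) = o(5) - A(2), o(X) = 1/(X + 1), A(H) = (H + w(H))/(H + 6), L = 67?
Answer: 237667/60 ≈ 3961.1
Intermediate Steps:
A(H) = (4 + H)/(6 + H) (A(H) = (H + 4)/(H + 6) = (4 + H)/(6 + H))
o(X) = 1/(1 + X)
q(P) = 7/60 (q(P) = -(1/(1 + 5) - (4 + 2)/(6 + 2))/5 = -(1/6 - 6/8)/5 = -(⅙ - 6/8)/5 = -(⅙ - 1*¾)/5 = -(⅙ - ¾)/5 = -⅕*(-7/12) = 7/60)
q(91) + (60*L - 59) = 7/60 + (60*67 - 59) = 7/60 + (4020 - 59) = 7/60 + 3961 = 237667/60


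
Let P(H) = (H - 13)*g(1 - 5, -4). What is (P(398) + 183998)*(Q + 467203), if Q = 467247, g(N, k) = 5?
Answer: 173735747350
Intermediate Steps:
P(H) = -65 + 5*H (P(H) = (H - 13)*5 = (-13 + H)*5 = -65 + 5*H)
(P(398) + 183998)*(Q + 467203) = ((-65 + 5*398) + 183998)*(467247 + 467203) = ((-65 + 1990) + 183998)*934450 = (1925 + 183998)*934450 = 185923*934450 = 173735747350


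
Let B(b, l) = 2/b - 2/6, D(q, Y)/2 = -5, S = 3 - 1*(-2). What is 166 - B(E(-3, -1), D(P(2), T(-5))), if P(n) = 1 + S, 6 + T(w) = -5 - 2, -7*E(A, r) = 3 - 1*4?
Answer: 457/3 ≈ 152.33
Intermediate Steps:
S = 5 (S = 3 + 2 = 5)
E(A, r) = 1/7 (E(A, r) = -(3 - 1*4)/7 = -(3 - 4)/7 = -1/7*(-1) = 1/7)
T(w) = -13 (T(w) = -6 + (-5 - 2) = -6 - 7 = -13)
P(n) = 6 (P(n) = 1 + 5 = 6)
D(q, Y) = -10 (D(q, Y) = 2*(-5) = -10)
B(b, l) = -1/3 + 2/b (B(b, l) = 2/b - 2*1/6 = 2/b - 1/3 = -1/3 + 2/b)
166 - B(E(-3, -1), D(P(2), T(-5))) = 166 - (6 - 1*1/7)/(3*1/7) = 166 - 7*(6 - 1/7)/3 = 166 - 7*41/(3*7) = 166 - 1*41/3 = 166 - 41/3 = 457/3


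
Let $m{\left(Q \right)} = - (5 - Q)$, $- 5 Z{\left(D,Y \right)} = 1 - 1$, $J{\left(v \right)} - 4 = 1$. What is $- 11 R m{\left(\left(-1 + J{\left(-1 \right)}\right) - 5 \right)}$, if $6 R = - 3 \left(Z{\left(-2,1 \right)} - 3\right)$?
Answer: $99$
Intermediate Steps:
$J{\left(v \right)} = 5$ ($J{\left(v \right)} = 4 + 1 = 5$)
$Z{\left(D,Y \right)} = 0$ ($Z{\left(D,Y \right)} = - \frac{1 - 1}{5} = \left(- \frac{1}{5}\right) 0 = 0$)
$m{\left(Q \right)} = -5 + Q$
$R = \frac{3}{2}$ ($R = \frac{\left(-3\right) \left(0 - 3\right)}{6} = \frac{\left(-3\right) \left(-3\right)}{6} = \frac{1}{6} \cdot 9 = \frac{3}{2} \approx 1.5$)
$- 11 R m{\left(\left(-1 + J{\left(-1 \right)}\right) - 5 \right)} = \left(-11\right) \frac{3}{2} \left(-5 + \left(\left(-1 + 5\right) - 5\right)\right) = - \frac{33 \left(-5 + \left(4 - 5\right)\right)}{2} = - \frac{33 \left(-5 - 1\right)}{2} = \left(- \frac{33}{2}\right) \left(-6\right) = 99$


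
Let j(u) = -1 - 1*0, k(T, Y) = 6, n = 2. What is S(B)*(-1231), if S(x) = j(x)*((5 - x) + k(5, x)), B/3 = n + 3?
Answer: -4924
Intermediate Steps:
j(u) = -1 (j(u) = -1 + 0 = -1)
B = 15 (B = 3*(2 + 3) = 3*5 = 15)
S(x) = -11 + x (S(x) = -((5 - x) + 6) = -(11 - x) = -11 + x)
S(B)*(-1231) = (-11 + 15)*(-1231) = 4*(-1231) = -4924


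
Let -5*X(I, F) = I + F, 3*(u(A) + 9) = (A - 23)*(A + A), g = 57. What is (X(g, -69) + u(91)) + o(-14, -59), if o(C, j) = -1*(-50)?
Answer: 62531/15 ≈ 4168.7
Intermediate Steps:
o(C, j) = 50
u(A) = -9 + 2*A*(-23 + A)/3 (u(A) = -9 + ((A - 23)*(A + A))/3 = -9 + ((-23 + A)*(2*A))/3 = -9 + (2*A*(-23 + A))/3 = -9 + 2*A*(-23 + A)/3)
X(I, F) = -F/5 - I/5 (X(I, F) = -(I + F)/5 = -(F + I)/5 = -F/5 - I/5)
(X(g, -69) + u(91)) + o(-14, -59) = ((-⅕*(-69) - ⅕*57) + (-9 - 46/3*91 + (⅔)*91²)) + 50 = ((69/5 - 57/5) + (-9 - 4186/3 + (⅔)*8281)) + 50 = (12/5 + (-9 - 4186/3 + 16562/3)) + 50 = (12/5 + 12349/3) + 50 = 61781/15 + 50 = 62531/15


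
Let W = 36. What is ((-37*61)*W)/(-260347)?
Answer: 81252/260347 ≈ 0.31209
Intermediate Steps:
((-37*61)*W)/(-260347) = (-37*61*36)/(-260347) = -2257*36*(-1/260347) = -81252*(-1/260347) = 81252/260347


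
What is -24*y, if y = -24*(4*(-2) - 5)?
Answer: -7488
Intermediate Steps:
y = 312 (y = -24*(-8 - 5) = -24*(-13) = 312)
-24*y = -24*312 = -7488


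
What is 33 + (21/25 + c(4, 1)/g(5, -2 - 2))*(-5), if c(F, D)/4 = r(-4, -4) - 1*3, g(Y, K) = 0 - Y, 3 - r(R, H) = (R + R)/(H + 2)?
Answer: 64/5 ≈ 12.800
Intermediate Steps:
r(R, H) = 3 - 2*R/(2 + H) (r(R, H) = 3 - (R + R)/(H + 2) = 3 - 2*R/(2 + H))
g(Y, K) = -Y
c(F, D) = -16 (c(F, D) = 4*((6 - 2*(-4) + 3*(-4))/(2 - 4) - 1*3) = 4*((6 + 8 - 12)/(-2) - 3) = 4*(-½*2 - 3) = 4*(-1 - 3) = 4*(-4) = -16)
33 + (21/25 + c(4, 1)/g(5, -2 - 2))*(-5) = 33 + (21/25 - 16/((-1*5)))*(-5) = 33 + (21*(1/25) - 16/(-5))*(-5) = 33 + (21/25 - 16*(-⅕))*(-5) = 33 + (21/25 + 16/5)*(-5) = 33 + (101/25)*(-5) = 33 - 101/5 = 64/5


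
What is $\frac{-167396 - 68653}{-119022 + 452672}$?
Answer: $- \frac{236049}{333650} \approx -0.70747$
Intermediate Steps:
$\frac{-167396 - 68653}{-119022 + 452672} = - \frac{236049}{333650}$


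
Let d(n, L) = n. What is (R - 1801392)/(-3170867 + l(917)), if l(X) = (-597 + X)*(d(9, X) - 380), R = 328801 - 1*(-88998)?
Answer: 1383593/3289587 ≈ 0.42060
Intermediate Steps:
R = 417799 (R = 328801 + 88998 = 417799)
l(X) = 221487 - 371*X (l(X) = (-597 + X)*(9 - 380) = (-597 + X)*(-371) = 221487 - 371*X)
(R - 1801392)/(-3170867 + l(917)) = (417799 - 1801392)/(-3170867 + (221487 - 371*917)) = -1383593/(-3170867 + (221487 - 340207)) = -1383593/(-3170867 - 118720) = -1383593/(-3289587) = -1383593*(-1/3289587) = 1383593/3289587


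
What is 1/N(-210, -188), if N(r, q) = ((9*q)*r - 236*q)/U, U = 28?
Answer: 7/99922 ≈ 7.0055e-5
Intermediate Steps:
N(r, q) = -59*q/7 + 9*q*r/28 (N(r, q) = ((9*q)*r - 236*q)/28 = (9*q*r - 236*q)*(1/28) = (-236*q + 9*q*r)*(1/28) = -59*q/7 + 9*q*r/28)
1/N(-210, -188) = 1/((1/28)*(-188)*(-236 + 9*(-210))) = 1/((1/28)*(-188)*(-236 - 1890)) = 1/((1/28)*(-188)*(-2126)) = 1/(99922/7) = 7/99922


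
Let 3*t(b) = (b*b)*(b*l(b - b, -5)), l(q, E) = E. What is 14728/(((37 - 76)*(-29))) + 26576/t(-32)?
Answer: 156450493/11581440 ≈ 13.509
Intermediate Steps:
t(b) = -5*b**3/3 (t(b) = ((b*b)*(b*(-5)))/3 = (b**2*(-5*b))/3 = (-5*b**3)/3 = -5*b**3/3)
14728/(((37 - 76)*(-29))) + 26576/t(-32) = 14728/(((37 - 76)*(-29))) + 26576/((-5/3*(-32)**3)) = 14728/((-39*(-29))) + 26576/((-5/3*(-32768))) = 14728/1131 + 26576/(163840/3) = 14728*(1/1131) + 26576*(3/163840) = 14728/1131 + 4983/10240 = 156450493/11581440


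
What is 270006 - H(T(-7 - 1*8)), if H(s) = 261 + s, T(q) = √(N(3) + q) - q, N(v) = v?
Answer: 269730 - 2*I*√3 ≈ 2.6973e+5 - 3.4641*I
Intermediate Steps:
T(q) = √(3 + q) - q
270006 - H(T(-7 - 1*8)) = 270006 - (261 + (√(3 + (-7 - 1*8)) - (-7 - 1*8))) = 270006 - (261 + (√(3 + (-7 - 8)) - (-7 - 8))) = 270006 - (261 + (√(3 - 15) - 1*(-15))) = 270006 - (261 + (√(-12) + 15)) = 270006 - (261 + (2*I*√3 + 15)) = 270006 - (261 + (15 + 2*I*√3)) = 270006 - (276 + 2*I*√3) = 270006 + (-276 - 2*I*√3) = 269730 - 2*I*√3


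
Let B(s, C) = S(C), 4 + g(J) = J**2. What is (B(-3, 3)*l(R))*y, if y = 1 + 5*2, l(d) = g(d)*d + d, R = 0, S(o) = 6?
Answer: 0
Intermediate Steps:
g(J) = -4 + J**2
B(s, C) = 6
l(d) = d + d*(-4 + d**2) (l(d) = (-4 + d**2)*d + d = d*(-4 + d**2) + d = d + d*(-4 + d**2))
y = 11 (y = 1 + 10 = 11)
(B(-3, 3)*l(R))*y = (6*(0*(-3 + 0**2)))*11 = (6*(0*(-3 + 0)))*11 = (6*(0*(-3)))*11 = (6*0)*11 = 0*11 = 0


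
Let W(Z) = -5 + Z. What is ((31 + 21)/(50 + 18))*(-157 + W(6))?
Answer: -2028/17 ≈ -119.29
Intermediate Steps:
((31 + 21)/(50 + 18))*(-157 + W(6)) = ((31 + 21)/(50 + 18))*(-157 + (-5 + 6)) = (52/68)*(-157 + 1) = (52*(1/68))*(-156) = (13/17)*(-156) = -2028/17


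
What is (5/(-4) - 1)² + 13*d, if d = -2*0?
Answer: 81/16 ≈ 5.0625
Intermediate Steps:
d = 0
(5/(-4) - 1)² + 13*d = (5/(-4) - 1)² + 13*0 = (5*(-¼) - 1)² + 0 = (-5/4 - 1)² + 0 = (-9/4)² + 0 = 81/16 + 0 = 81/16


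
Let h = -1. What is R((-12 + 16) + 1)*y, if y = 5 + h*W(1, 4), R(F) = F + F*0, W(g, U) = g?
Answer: 20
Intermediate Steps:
R(F) = F (R(F) = F + 0 = F)
y = 4 (y = 5 - 1*1 = 5 - 1 = 4)
R((-12 + 16) + 1)*y = ((-12 + 16) + 1)*4 = (4 + 1)*4 = 5*4 = 20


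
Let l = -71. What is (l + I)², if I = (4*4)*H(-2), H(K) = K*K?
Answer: 49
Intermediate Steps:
H(K) = K²
I = 64 (I = (4*4)*(-2)² = 16*4 = 64)
(l + I)² = (-71 + 64)² = (-7)² = 49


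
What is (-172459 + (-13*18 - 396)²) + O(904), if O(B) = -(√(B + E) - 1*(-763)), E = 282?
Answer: 223678 - √1186 ≈ 2.2364e+5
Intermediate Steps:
O(B) = -763 - √(282 + B) (O(B) = -(√(B + 282) - 1*(-763)) = -(√(282 + B) + 763) = -(763 + √(282 + B)) = -763 - √(282 + B))
(-172459 + (-13*18 - 396)²) + O(904) = (-172459 + (-13*18 - 396)²) + (-763 - √(282 + 904)) = (-172459 + (-234 - 396)²) + (-763 - √1186) = (-172459 + (-630)²) + (-763 - √1186) = (-172459 + 396900) + (-763 - √1186) = 224441 + (-763 - √1186) = 223678 - √1186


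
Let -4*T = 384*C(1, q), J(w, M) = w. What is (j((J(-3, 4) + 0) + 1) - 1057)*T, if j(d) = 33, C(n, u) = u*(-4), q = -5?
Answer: 1966080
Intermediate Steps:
C(n, u) = -4*u
T = -1920 (T = -96*(-4*(-5)) = -96*20 = -¼*7680 = -1920)
(j((J(-3, 4) + 0) + 1) - 1057)*T = (33 - 1057)*(-1920) = -1024*(-1920) = 1966080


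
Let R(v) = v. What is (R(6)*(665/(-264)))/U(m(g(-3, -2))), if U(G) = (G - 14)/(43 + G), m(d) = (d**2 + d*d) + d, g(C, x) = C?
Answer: -19285/22 ≈ -876.59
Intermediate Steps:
m(d) = d + 2*d**2 (m(d) = (d**2 + d**2) + d = 2*d**2 + d = d + 2*d**2)
U(G) = (-14 + G)/(43 + G)
(R(6)*(665/(-264)))/U(m(g(-3, -2))) = (6*(665/(-264)))/(((-14 - 3*(1 + 2*(-3)))/(43 - 3*(1 + 2*(-3))))) = (6*(665*(-1/264)))/(((-14 - 3*(1 - 6))/(43 - 3*(1 - 6)))) = (6*(-665/264))/(((-14 - 3*(-5))/(43 - 3*(-5)))) = -665*(43 + 15)/(-14 + 15)/44 = -665/(44*(1/58)) = -665/(44*((1/58)*1)) = -665/(44*1/58) = -665/44*58 = -19285/22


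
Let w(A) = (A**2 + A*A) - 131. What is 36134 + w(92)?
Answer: 52931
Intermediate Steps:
w(A) = -131 + 2*A**2 (w(A) = (A**2 + A**2) - 131 = 2*A**2 - 131 = -131 + 2*A**2)
36134 + w(92) = 36134 + (-131 + 2*92**2) = 36134 + (-131 + 2*8464) = 36134 + (-131 + 16928) = 36134 + 16797 = 52931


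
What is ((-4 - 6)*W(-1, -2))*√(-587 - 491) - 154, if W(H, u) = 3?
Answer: -154 - 210*I*√22 ≈ -154.0 - 984.99*I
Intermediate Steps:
((-4 - 6)*W(-1, -2))*√(-587 - 491) - 154 = ((-4 - 6)*3)*√(-587 - 491) - 154 = (-10*3)*√(-1078) - 154 = -210*I*√22 - 154 = -154 - 210*I*√22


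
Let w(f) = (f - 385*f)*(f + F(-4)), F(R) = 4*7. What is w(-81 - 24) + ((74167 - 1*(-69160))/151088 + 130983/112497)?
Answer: -2512826895268477/809378416 ≈ -3.1046e+6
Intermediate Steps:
F(R) = 28
w(f) = -384*f*(28 + f) (w(f) = (f - 385*f)*(f + 28) = (-384*f)*(28 + f) = -384*f*(28 + f))
w(-81 - 24) + ((74167 - 1*(-69160))/151088 + 130983/112497) = -384*(-81 - 24)*(28 + (-81 - 24)) + ((74167 - 1*(-69160))/151088 + 130983/112497) = -384*(-105)*(28 - 105) + ((74167 + 69160)*(1/151088) + 130983*(1/112497)) = -384*(-105)*(-77) + (143327*(1/151088) + 43661/37499) = -3104640 + (143327/151088 + 43661/37499) = -3104640 + 1710181763/809378416 = -2512826895268477/809378416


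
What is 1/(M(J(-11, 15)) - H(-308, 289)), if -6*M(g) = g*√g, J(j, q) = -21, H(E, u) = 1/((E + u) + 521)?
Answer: -251/32414015 - 441007*I*√21/32414015 ≈ -7.7436e-6 - 0.062348*I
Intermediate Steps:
H(E, u) = 1/(521 + E + u)
M(g) = -g^(3/2)/6 (M(g) = -g*√g/6 = -g^(3/2)/6)
1/(M(J(-11, 15)) - H(-308, 289)) = 1/(-(-7)*I*√21/2 - 1/(521 - 308 + 289)) = 1/(-(-7)*I*√21/2 - 1/502) = 1/(7*I*√21/2 - 1*1/502) = 1/(7*I*√21/2 - 1/502) = 1/(-1/502 + 7*I*√21/2)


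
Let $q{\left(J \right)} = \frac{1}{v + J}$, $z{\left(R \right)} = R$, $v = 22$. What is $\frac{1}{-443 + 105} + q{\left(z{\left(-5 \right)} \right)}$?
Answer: $\frac{321}{5746} \approx 0.055865$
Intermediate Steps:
$q{\left(J \right)} = \frac{1}{22 + J}$
$\frac{1}{-443 + 105} + q{\left(z{\left(-5 \right)} \right)} = \frac{1}{-443 + 105} + \frac{1}{22 - 5} = \frac{1}{-338} + \frac{1}{17} = - \frac{1}{338} + \frac{1}{17} = \frac{321}{5746}$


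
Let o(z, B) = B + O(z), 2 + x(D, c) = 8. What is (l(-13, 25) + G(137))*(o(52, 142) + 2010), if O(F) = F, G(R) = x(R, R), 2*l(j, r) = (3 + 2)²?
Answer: 40774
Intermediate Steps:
l(j, r) = 25/2 (l(j, r) = (3 + 2)²/2 = (½)*5² = (½)*25 = 25/2)
x(D, c) = 6 (x(D, c) = -2 + 8 = 6)
G(R) = 6
o(z, B) = B + z
(l(-13, 25) + G(137))*(o(52, 142) + 2010) = (25/2 + 6)*((142 + 52) + 2010) = 37*(194 + 2010)/2 = (37/2)*2204 = 40774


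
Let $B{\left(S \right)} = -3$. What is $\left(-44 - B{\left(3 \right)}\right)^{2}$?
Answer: $1681$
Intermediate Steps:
$\left(-44 - B{\left(3 \right)}\right)^{2} = \left(-44 + \left(0 \left(-5 + 4\right) - -3\right)\right)^{2} = \left(-44 + \left(0 \left(-1\right) + 3\right)\right)^{2} = \left(-44 + \left(0 + 3\right)\right)^{2} = \left(-44 + 3\right)^{2} = \left(-41\right)^{2} = 1681$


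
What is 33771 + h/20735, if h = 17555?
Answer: 140051848/4147 ≈ 33772.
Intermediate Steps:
33771 + h/20735 = 33771 + 17555/20735 = 33771 + 17555*(1/20735) = 33771 + 3511/4147 = 140051848/4147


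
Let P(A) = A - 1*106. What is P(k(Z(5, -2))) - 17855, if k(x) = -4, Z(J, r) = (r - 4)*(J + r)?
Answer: -17965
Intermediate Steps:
Z(J, r) = (-4 + r)*(J + r)
P(A) = -106 + A (P(A) = A - 106 = -106 + A)
P(k(Z(5, -2))) - 17855 = (-106 - 4) - 17855 = -110 - 17855 = -17965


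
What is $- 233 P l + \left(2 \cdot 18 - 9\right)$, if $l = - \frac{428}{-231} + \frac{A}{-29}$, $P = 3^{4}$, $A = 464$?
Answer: $\frac{20561067}{77} \approx 2.6703 \cdot 10^{5}$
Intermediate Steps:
$P = 81$
$l = - \frac{3268}{231}$ ($l = - \frac{428}{-231} + \frac{464}{-29} = \left(-428\right) \left(- \frac{1}{231}\right) + 464 \left(- \frac{1}{29}\right) = \frac{428}{231} - 16 = - \frac{3268}{231} \approx -14.147$)
$- 233 P l + \left(2 \cdot 18 - 9\right) = \left(-233\right) 81 \left(- \frac{3268}{231}\right) + \left(2 \cdot 18 - 9\right) = \left(-18873\right) \left(- \frac{3268}{231}\right) + \left(36 - 9\right) = \frac{20558988}{77} + 27 = \frac{20561067}{77}$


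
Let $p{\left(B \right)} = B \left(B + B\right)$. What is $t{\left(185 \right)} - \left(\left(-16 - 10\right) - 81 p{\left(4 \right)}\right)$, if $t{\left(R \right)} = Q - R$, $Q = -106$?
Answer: $2327$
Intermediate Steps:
$t{\left(R \right)} = -106 - R$
$p{\left(B \right)} = 2 B^{2}$ ($p{\left(B \right)} = B 2 B = 2 B^{2}$)
$t{\left(185 \right)} - \left(\left(-16 - 10\right) - 81 p{\left(4 \right)}\right) = \left(-106 - 185\right) - \left(\left(-16 - 10\right) - 81 \cdot 2 \cdot 4^{2}\right) = \left(-106 - 185\right) - \left(\left(-16 - 10\right) - 81 \cdot 2 \cdot 16\right) = -291 - \left(-26 - 2592\right) = -291 - -2618 = -291 + 2618 = 2327$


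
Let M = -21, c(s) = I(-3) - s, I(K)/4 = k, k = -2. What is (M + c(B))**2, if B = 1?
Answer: 900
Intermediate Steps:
I(K) = -8 (I(K) = 4*(-2) = -8)
c(s) = -8 - s
(M + c(B))**2 = (-21 + (-8 - 1*1))**2 = (-21 + (-8 - 1))**2 = (-21 - 9)**2 = (-30)**2 = 900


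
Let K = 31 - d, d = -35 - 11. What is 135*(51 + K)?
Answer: 17280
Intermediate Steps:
d = -46
K = 77 (K = 31 - 1*(-46) = 31 + 46 = 77)
135*(51 + K) = 135*(51 + 77) = 135*128 = 17280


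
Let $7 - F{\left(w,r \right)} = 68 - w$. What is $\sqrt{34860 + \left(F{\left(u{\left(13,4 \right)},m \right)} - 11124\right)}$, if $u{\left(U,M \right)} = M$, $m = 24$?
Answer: $3 \sqrt{2631} \approx 153.88$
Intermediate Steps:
$F{\left(w,r \right)} = -61 + w$ ($F{\left(w,r \right)} = 7 - \left(68 - w\right) = 7 + \left(-68 + w\right) = -61 + w$)
$\sqrt{34860 + \left(F{\left(u{\left(13,4 \right)},m \right)} - 11124\right)} = \sqrt{34860 + \left(\left(-61 + 4\right) - 11124\right)} = \sqrt{34860 - 11181} = \sqrt{23679} = 3 \sqrt{2631}$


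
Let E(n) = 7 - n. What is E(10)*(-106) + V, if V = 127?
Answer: 445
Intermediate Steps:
E(10)*(-106) + V = (7 - 1*10)*(-106) + 127 = (7 - 10)*(-106) + 127 = -3*(-106) + 127 = 318 + 127 = 445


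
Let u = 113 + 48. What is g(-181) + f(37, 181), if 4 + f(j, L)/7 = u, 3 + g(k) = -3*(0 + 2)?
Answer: 1090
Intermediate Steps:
g(k) = -9 (g(k) = -3 - 3*(0 + 2) = -3 - 3*2 = -3 - 6 = -9)
u = 161
f(j, L) = 1099 (f(j, L) = -28 + 7*161 = -28 + 1127 = 1099)
g(-181) + f(37, 181) = -9 + 1099 = 1090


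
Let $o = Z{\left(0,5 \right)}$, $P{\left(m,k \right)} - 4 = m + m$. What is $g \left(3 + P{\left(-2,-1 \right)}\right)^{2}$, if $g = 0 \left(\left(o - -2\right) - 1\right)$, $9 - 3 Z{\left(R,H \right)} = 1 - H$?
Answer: $0$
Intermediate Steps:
$P{\left(m,k \right)} = 4 + 2 m$ ($P{\left(m,k \right)} = 4 + \left(m + m\right) = 4 + 2 m$)
$Z{\left(R,H \right)} = \frac{8}{3} + \frac{H}{3}$ ($Z{\left(R,H \right)} = 3 - \frac{1 - H}{3} = 3 + \left(- \frac{1}{3} + \frac{H}{3}\right) = \frac{8}{3} + \frac{H}{3}$)
$o = \frac{13}{3}$ ($o = \frac{8}{3} + \frac{1}{3} \cdot 5 = \frac{8}{3} + \frac{5}{3} = \frac{13}{3} \approx 4.3333$)
$g = 0$ ($g = 0 \left(\left(\frac{13}{3} - -2\right) - 1\right) = 0 \left(\left(\frac{13}{3} + 2\right) - 1\right) = 0 \left(\frac{19}{3} - 1\right) = 0 \cdot \frac{16}{3} = 0$)
$g \left(3 + P{\left(-2,-1 \right)}\right)^{2} = 0 \left(3 + \left(4 + 2 \left(-2\right)\right)\right)^{2} = 0 \left(3 + \left(4 - 4\right)\right)^{2} = 0 \left(3 + 0\right)^{2} = 0 \cdot 3^{2} = 0 \cdot 9 = 0$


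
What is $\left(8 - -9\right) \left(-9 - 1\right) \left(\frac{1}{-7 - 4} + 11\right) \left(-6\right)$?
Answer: $\frac{122400}{11} \approx 11127.0$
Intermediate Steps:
$\left(8 - -9\right) \left(-9 - 1\right) \left(\frac{1}{-7 - 4} + 11\right) \left(-6\right) = \left(8 + 9\right) \left(- 10 \left(\frac{1}{-11} + 11\right)\right) \left(-6\right) = 17 \left(- 10 \left(- \frac{1}{11} + 11\right)\right) \left(-6\right) = 17 \left(\left(-10\right) \frac{120}{11}\right) \left(-6\right) = 17 \left(- \frac{1200}{11}\right) \left(-6\right) = \left(- \frac{20400}{11}\right) \left(-6\right) = \frac{122400}{11}$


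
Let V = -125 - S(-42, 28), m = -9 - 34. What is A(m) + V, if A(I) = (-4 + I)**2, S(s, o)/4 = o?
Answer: 1972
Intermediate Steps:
S(s, o) = 4*o
m = -43
V = -237 (V = -125 - 4*28 = -125 - 1*112 = -125 - 112 = -237)
A(m) + V = (-4 - 43)**2 - 237 = (-47)**2 - 237 = 2209 - 237 = 1972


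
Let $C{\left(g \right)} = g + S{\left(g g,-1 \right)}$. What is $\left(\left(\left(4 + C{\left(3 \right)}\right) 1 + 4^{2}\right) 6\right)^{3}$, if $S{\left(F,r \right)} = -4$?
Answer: $1481544$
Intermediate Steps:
$C{\left(g \right)} = -4 + g$ ($C{\left(g \right)} = g - 4 = -4 + g$)
$\left(\left(\left(4 + C{\left(3 \right)}\right) 1 + 4^{2}\right) 6\right)^{3} = \left(\left(\left(4 + \left(-4 + 3\right)\right) 1 + 4^{2}\right) 6\right)^{3} = \left(\left(\left(4 - 1\right) 1 + 16\right) 6\right)^{3} = \left(\left(3 \cdot 1 + 16\right) 6\right)^{3} = \left(\left(3 + 16\right) 6\right)^{3} = \left(19 \cdot 6\right)^{3} = 114^{3} = 1481544$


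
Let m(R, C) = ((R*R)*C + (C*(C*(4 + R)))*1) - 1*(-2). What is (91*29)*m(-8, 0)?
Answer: 5278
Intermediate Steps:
m(R, C) = 2 + C*R² + C²*(4 + R) (m(R, C) = (R²*C + (C²*(4 + R))*1) + 2 = (C*R² + C²*(4 + R)) + 2 = 2 + C*R² + C²*(4 + R))
(91*29)*m(-8, 0) = (91*29)*(2 + 4*0² + 0*(-8)² - 8*0²) = 2639*(2 + 4*0 + 0*64 - 8*0) = 2639*(2 + 0 + 0 + 0) = 2639*2 = 5278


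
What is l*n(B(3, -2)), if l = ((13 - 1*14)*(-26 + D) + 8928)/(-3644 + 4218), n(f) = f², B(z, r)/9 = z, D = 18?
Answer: 3257172/287 ≈ 11349.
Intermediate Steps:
B(z, r) = 9*z
l = 4468/287 (l = ((13 - 1*14)*(-26 + 18) + 8928)/(-3644 + 4218) = ((13 - 14)*(-8) + 8928)/574 = (-1*(-8) + 8928)*(1/574) = (8 + 8928)*(1/574) = 8936*(1/574) = 4468/287 ≈ 15.568)
l*n(B(3, -2)) = 4468*(9*3)²/287 = (4468/287)*27² = (4468/287)*729 = 3257172/287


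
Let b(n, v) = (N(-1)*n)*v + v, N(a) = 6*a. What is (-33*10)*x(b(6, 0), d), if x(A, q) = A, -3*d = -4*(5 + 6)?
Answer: 0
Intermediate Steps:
d = 44/3 (d = -(-4)*(5 + 6)/3 = -(-4)*11/3 = -1/3*(-44) = 44/3 ≈ 14.667)
b(n, v) = v - 6*n*v (b(n, v) = ((6*(-1))*n)*v + v = (-6*n)*v + v = -6*n*v + v = v - 6*n*v)
(-33*10)*x(b(6, 0), d) = (-33*10)*(0*(1 - 6*6)) = -0*(1 - 36) = -0*(-35) = -330*0 = 0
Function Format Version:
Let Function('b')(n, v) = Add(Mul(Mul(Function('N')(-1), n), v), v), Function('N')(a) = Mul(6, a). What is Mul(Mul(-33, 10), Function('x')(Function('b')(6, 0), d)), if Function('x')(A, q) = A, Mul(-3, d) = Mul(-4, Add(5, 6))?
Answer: 0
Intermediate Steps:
d = Rational(44, 3) (d = Mul(Rational(-1, 3), Mul(-4, Add(5, 6))) = Mul(Rational(-1, 3), Mul(-4, 11)) = Mul(Rational(-1, 3), -44) = Rational(44, 3) ≈ 14.667)
Function('b')(n, v) = Add(v, Mul(-6, n, v)) (Function('b')(n, v) = Add(Mul(Mul(Mul(6, -1), n), v), v) = Add(Mul(Mul(-6, n), v), v) = Add(Mul(-6, n, v), v) = Add(v, Mul(-6, n, v)))
Mul(Mul(-33, 10), Function('x')(Function('b')(6, 0), d)) = Mul(Mul(-33, 10), Mul(0, Add(1, Mul(-6, 6)))) = Mul(-330, Mul(0, Add(1, -36))) = Mul(-330, Mul(0, -35)) = Mul(-330, 0) = 0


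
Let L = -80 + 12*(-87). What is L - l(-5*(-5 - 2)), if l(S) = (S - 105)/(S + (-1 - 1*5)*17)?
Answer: -75378/67 ≈ -1125.0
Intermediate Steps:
L = -1124 (L = -80 - 1044 = -1124)
l(S) = (-105 + S)/(-102 + S) (l(S) = (-105 + S)/(S + (-1 - 5)*17) = (-105 + S)/(S - 6*17) = (-105 + S)/(S - 102) = (-105 + S)/(-102 + S))
L - l(-5*(-5 - 2)) = -1124 - (-105 - 5*(-5 - 2))/(-102 - 5*(-5 - 2)) = -1124 - (-105 - 5*(-7))/(-102 - 5*(-7)) = -1124 - (-105 + 35)/(-102 + 35) = -1124 - (-70)/(-67) = -1124 - (-1)*(-70)/67 = -1124 - 1*70/67 = -1124 - 70/67 = -75378/67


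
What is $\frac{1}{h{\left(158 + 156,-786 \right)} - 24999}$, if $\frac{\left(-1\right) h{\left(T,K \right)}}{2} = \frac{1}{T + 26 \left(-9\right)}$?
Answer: $- \frac{40}{999961} \approx -4.0002 \cdot 10^{-5}$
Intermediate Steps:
$h{\left(T,K \right)} = - \frac{2}{-234 + T}$ ($h{\left(T,K \right)} = - \frac{2}{T + 26 \left(-9\right)} = - \frac{2}{T - 234} = - \frac{2}{-234 + T}$)
$\frac{1}{h{\left(158 + 156,-786 \right)} - 24999} = \frac{1}{- \frac{2}{-234 + \left(158 + 156\right)} - 24999} = \frac{1}{- \frac{2}{-234 + 314} - 24999} = \frac{1}{- \frac{2}{80} - 24999} = \frac{1}{\left(-2\right) \frac{1}{80} - 24999} = \frac{1}{- \frac{1}{40} - 24999} = \frac{1}{- \frac{999961}{40}} = - \frac{40}{999961}$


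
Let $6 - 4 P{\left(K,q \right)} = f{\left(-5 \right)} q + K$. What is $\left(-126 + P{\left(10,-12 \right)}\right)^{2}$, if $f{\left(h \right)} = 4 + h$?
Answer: $16900$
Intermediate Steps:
$P{\left(K,q \right)} = \frac{3}{2} - \frac{K}{4} + \frac{q}{4}$ ($P{\left(K,q \right)} = \frac{3}{2} - \frac{\left(4 - 5\right) q + K}{4} = \frac{3}{2} - \frac{- q + K}{4} = \frac{3}{2} - \frac{K - q}{4} = \frac{3}{2} - \left(- \frac{q}{4} + \frac{K}{4}\right) = \frac{3}{2} - \frac{K}{4} + \frac{q}{4}$)
$\left(-126 + P{\left(10,-12 \right)}\right)^{2} = \left(-126 + \left(\frac{3}{2} - \frac{5}{2} + \frac{1}{4} \left(-12\right)\right)\right)^{2} = \left(-126 - 4\right)^{2} = \left(-130\right)^{2} = 16900$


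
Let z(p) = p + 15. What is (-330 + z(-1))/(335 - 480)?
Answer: 316/145 ≈ 2.1793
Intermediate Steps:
z(p) = 15 + p
(-330 + z(-1))/(335 - 480) = (-330 + (15 - 1))/(335 - 480) = (-330 + 14)/(-145) = -316*(-1/145) = 316/145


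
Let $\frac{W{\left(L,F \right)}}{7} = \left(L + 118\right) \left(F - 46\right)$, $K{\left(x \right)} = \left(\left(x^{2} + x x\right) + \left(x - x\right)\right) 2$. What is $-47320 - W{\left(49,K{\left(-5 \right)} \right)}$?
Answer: $-110446$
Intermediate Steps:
$K{\left(x \right)} = 4 x^{2}$ ($K{\left(x \right)} = \left(\left(x^{2} + x^{2}\right) + 0\right) 2 = \left(2 x^{2} + 0\right) 2 = 2 x^{2} \cdot 2 = 4 x^{2}$)
$W{\left(L,F \right)} = 7 \left(-46 + F\right) \left(118 + L\right)$ ($W{\left(L,F \right)} = 7 \left(L + 118\right) \left(F - 46\right) = 7 \left(118 + L\right) \left(-46 + F\right) = 7 \left(-46 + F\right) \left(118 + L\right)$)
$-47320 - W{\left(49,K{\left(-5 \right)} \right)} = -47320 - \left(-37996 - 15778 + 826 \cdot 4 \left(-5\right)^{2} + 7 \cdot 4 \left(-5\right)^{2} \cdot 49\right) = -47320 - \left(-37996 - 15778 + 826 \cdot 4 \cdot 25 + 7 \cdot 4 \cdot 25 \cdot 49\right) = -47320 - \left(-37996 - 15778 + 826 \cdot 100 + 7 \cdot 100 \cdot 49\right) = -47320 - \left(-37996 - 15778 + 82600 + 34300\right) = -47320 - 63126 = -110446$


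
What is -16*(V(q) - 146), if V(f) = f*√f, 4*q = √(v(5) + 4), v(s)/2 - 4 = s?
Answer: 2336 - 2*22^(¾) ≈ 2315.7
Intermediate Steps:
v(s) = 8 + 2*s
q = √22/4 (q = √((8 + 2*5) + 4)/4 = √((8 + 10) + 4)/4 = √(18 + 4)/4 = √22/4 ≈ 1.1726)
V(f) = f^(3/2)
-16*(V(q) - 146) = -16*((√22/4)^(3/2) - 146) = -16*(22^(¾)/8 - 146) = -16*(-146 + 22^(¾)/8) = 2336 - 2*22^(¾)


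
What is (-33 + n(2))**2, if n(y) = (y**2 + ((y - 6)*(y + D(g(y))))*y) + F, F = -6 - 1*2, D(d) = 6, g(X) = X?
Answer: 10201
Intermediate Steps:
F = -8 (F = -6 - 2 = -8)
n(y) = -8 + y**2 + y*(-6 + y)*(6 + y) (n(y) = (y**2 + ((y - 6)*(y + 6))*y) - 8 = (y**2 + ((-6 + y)*(6 + y))*y) - 8 = (y**2 + y*(-6 + y)*(6 + y)) - 8 = -8 + y**2 + y*(-6 + y)*(6 + y))
(-33 + n(2))**2 = (-33 + (-8 + 2**2 + 2**3 - 36*2))**2 = (-33 + (-8 + 4 + 8 - 72))**2 = (-33 - 68)**2 = (-101)**2 = 10201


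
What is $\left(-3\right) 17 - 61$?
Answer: $-112$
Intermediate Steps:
$\left(-3\right) 17 - 61 = -51 - 61 = -112$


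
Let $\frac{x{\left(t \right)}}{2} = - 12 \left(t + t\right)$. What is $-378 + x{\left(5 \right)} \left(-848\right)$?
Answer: $203142$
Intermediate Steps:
$x{\left(t \right)} = - 48 t$ ($x{\left(t \right)} = 2 \left(- 12 \left(t + t\right)\right) = 2 \left(- 12 \cdot 2 t\right) = 2 \left(- 24 t\right) = - 48 t$)
$-378 + x{\left(5 \right)} \left(-848\right) = -378 + \left(-48\right) 5 \left(-848\right) = -378 - -203520 = -378 + 203520 = 203142$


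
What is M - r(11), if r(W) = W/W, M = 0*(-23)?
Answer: -1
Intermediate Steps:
M = 0
r(W) = 1
M - r(11) = 0 - 1*1 = 0 - 1 = -1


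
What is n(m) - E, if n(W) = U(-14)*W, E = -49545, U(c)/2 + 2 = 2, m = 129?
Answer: 49545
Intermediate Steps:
U(c) = 0 (U(c) = -4 + 2*2 = -4 + 4 = 0)
n(W) = 0 (n(W) = 0*W = 0)
n(m) - E = 0 - 1*(-49545) = 0 + 49545 = 49545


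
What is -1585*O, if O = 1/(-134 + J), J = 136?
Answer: -1585/2 ≈ -792.50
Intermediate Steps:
O = 1/2 (O = 1/(-134 + 136) = 1/2 ≈ 0.50000)
-1585*O = -1585*1/2 = -1585/2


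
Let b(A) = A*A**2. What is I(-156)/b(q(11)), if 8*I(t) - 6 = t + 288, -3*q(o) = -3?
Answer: 69/4 ≈ 17.250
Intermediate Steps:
q(o) = 1 (q(o) = -1/3*(-3) = 1)
I(t) = 147/4 + t/8 (I(t) = 3/4 + (t + 288)/8 = 3/4 + (288 + t)/8 = 3/4 + (36 + t/8) = 147/4 + t/8)
b(A) = A**3
I(-156)/b(q(11)) = (147/4 + (1/8)*(-156))/(1**3) = (147/4 - 39/2)/1 = (69/4)*1 = 69/4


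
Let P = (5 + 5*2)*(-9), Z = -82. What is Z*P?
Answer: 11070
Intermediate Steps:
P = -135 (P = (5 + 10)*(-9) = 15*(-9) = -135)
Z*P = -82*(-135) = 11070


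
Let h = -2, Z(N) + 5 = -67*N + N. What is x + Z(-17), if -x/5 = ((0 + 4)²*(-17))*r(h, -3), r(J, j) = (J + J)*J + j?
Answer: 7917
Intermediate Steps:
Z(N) = -5 - 66*N (Z(N) = -5 + (-67*N + N) = -5 - 66*N)
r(J, j) = j + 2*J² (r(J, j) = (2*J)*J + j = 2*J² + j = j + 2*J²)
x = 6800 (x = -5*(0 + 4)²*(-17)*(-3 + 2*(-2)²) = -5*4²*(-17)*(-3 + 2*4) = -5*16*(-17)*(-3 + 8) = -(-1360)*5 = -5*(-1360) = 6800)
x + Z(-17) = 6800 + (-5 - 66*(-17)) = 6800 + (-5 + 1122) = 6800 + 1117 = 7917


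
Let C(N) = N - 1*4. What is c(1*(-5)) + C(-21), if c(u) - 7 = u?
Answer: -23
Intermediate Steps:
C(N) = -4 + N (C(N) = N - 4 = -4 + N)
c(u) = 7 + u
c(1*(-5)) + C(-21) = (7 + 1*(-5)) + (-4 - 21) = (7 - 5) - 25 = 2 - 25 = -23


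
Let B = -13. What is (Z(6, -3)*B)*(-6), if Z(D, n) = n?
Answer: -234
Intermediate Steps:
(Z(6, -3)*B)*(-6) = -3*(-13)*(-6) = 39*(-6) = -234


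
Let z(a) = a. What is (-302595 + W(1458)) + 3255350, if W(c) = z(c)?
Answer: 2954213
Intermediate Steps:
W(c) = c
(-302595 + W(1458)) + 3255350 = (-302595 + 1458) + 3255350 = -301137 + 3255350 = 2954213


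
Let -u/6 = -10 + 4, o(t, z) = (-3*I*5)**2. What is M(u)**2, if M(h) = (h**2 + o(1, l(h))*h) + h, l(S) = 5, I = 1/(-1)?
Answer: 88962624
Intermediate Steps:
I = -1
o(t, z) = 225 (o(t, z) = (-3*(-1)*5)**2 = (3*5)**2 = 15**2 = 225)
u = 36 (u = -6*(-10 + 4) = -6*(-6) = 36)
M(h) = h**2 + 226*h (M(h) = (h**2 + 225*h) + h = h**2 + 226*h)
M(u)**2 = (36*(226 + 36))**2 = (36*262)**2 = 9432**2 = 88962624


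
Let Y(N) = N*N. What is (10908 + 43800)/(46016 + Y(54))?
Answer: 13677/12233 ≈ 1.1180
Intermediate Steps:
Y(N) = N²
(10908 + 43800)/(46016 + Y(54)) = (10908 + 43800)/(46016 + 54²) = 54708/(46016 + 2916) = 54708/48932 = 54708*(1/48932) = 13677/12233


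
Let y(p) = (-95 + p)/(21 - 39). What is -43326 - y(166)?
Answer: -779797/18 ≈ -43322.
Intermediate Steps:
y(p) = 95/18 - p/18 (y(p) = (-95 + p)/(-18) = (-95 + p)*(-1/18) = 95/18 - p/18)
-43326 - y(166) = -43326 - (95/18 - 1/18*166) = -43326 - (95/18 - 83/9) = -43326 - 1*(-71/18) = -43326 + 71/18 = -779797/18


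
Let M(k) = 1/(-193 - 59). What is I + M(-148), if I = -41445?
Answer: -10444141/252 ≈ -41445.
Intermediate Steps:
M(k) = -1/252 (M(k) = 1/(-252) = -1/252)
I + M(-148) = -41445 - 1/252 = -10444141/252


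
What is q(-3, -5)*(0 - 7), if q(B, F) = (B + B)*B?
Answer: -126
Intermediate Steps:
q(B, F) = 2*B² (q(B, F) = (2*B)*B = 2*B²)
q(-3, -5)*(0 - 7) = (2*(-3)²)*(0 - 7) = (2*9)*(-7) = 18*(-7) = -126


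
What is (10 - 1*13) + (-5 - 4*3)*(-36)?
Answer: 609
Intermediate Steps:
(10 - 1*13) + (-5 - 4*3)*(-36) = (10 - 13) + (-5 - 12)*(-36) = -3 - 17*(-36) = -3 + 612 = 609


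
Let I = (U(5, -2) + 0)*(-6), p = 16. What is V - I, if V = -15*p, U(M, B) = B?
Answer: -252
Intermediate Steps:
V = -240 (V = -15*16 = -240)
I = 12 (I = (-2 + 0)*(-6) = -2*(-6) = 12)
V - I = -240 - 1*12 = -240 - 12 = -252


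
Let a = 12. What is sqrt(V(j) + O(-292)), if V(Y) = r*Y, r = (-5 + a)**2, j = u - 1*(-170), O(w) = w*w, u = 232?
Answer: sqrt(104962) ≈ 323.98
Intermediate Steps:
O(w) = w**2
j = 402 (j = 232 - 1*(-170) = 232 + 170 = 402)
r = 49 (r = (-5 + 12)**2 = 7**2 = 49)
V(Y) = 49*Y
sqrt(V(j) + O(-292)) = sqrt(49*402 + (-292)**2) = sqrt(19698 + 85264) = sqrt(104962)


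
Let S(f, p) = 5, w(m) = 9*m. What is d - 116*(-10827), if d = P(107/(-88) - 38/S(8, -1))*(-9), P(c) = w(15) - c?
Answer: 552040569/440 ≈ 1.2546e+6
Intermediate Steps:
P(c) = 135 - c (P(c) = 9*15 - c = 135 - c)
d = -569511/440 (d = (135 - (107/(-88) - 38/5))*(-9) = (135 - (107*(-1/88) - 38*1/5))*(-9) = (135 - (-107/88 - 38/5))*(-9) = (135 - 1*(-3879/440))*(-9) = (135 + 3879/440)*(-9) = (63279/440)*(-9) = -569511/440 ≈ -1294.3)
d - 116*(-10827) = -569511/440 - 116*(-10827) = -569511/440 + 1255932 = 552040569/440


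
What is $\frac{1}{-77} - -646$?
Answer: $\frac{49741}{77} \approx 645.99$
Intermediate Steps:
$\frac{1}{-77} - -646 = - \frac{1}{77} + 646 = \frac{49741}{77}$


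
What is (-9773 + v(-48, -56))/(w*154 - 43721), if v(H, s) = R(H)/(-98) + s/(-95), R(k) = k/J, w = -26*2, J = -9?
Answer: 136472473/722395485 ≈ 0.18892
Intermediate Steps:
w = -52
R(k) = -k/9 (R(k) = k/(-9) = k*(-⅑) = -k/9)
v(H, s) = -s/95 + H/882 (v(H, s) = -H/9/(-98) + s/(-95) = -H/9*(-1/98) + s*(-1/95) = H/882 - s/95 = -s/95 + H/882)
(-9773 + v(-48, -56))/(w*154 - 43721) = (-9773 + (-1/95*(-56) + (1/882)*(-48)))/(-52*154 - 43721) = (-9773 + (56/95 - 8/147))/(-8008 - 43721) = (-9773 + 7472/13965)/(-51729) = -136472473/13965*(-1/51729) = 136472473/722395485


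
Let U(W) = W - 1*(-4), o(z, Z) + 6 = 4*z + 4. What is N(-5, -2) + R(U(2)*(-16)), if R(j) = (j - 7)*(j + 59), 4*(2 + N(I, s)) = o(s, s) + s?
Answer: 3806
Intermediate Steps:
o(z, Z) = -2 + 4*z (o(z, Z) = -6 + (4*z + 4) = -6 + (4 + 4*z) = -2 + 4*z)
N(I, s) = -5/2 + 5*s/4 (N(I, s) = -2 + ((-2 + 4*s) + s)/4 = -2 + (-2 + 5*s)/4 = -2 + (-½ + 5*s/4) = -5/2 + 5*s/4)
U(W) = 4 + W (U(W) = W + 4 = 4 + W)
R(j) = (-7 + j)*(59 + j)
N(-5, -2) + R(U(2)*(-16)) = (-5/2 + (5/4)*(-2)) + (-413 + ((4 + 2)*(-16))² + 52*((4 + 2)*(-16))) = (-5/2 - 5/2) + (-413 + (6*(-16))² + 52*(6*(-16))) = -5 + (-413 + (-96)² + 52*(-96)) = -5 + (-413 + 9216 - 4992) = -5 + 3811 = 3806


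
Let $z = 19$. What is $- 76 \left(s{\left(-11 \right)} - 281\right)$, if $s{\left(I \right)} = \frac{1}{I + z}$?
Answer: $\frac{42693}{2} \approx 21347.0$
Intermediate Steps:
$s{\left(I \right)} = \frac{1}{19 + I}$ ($s{\left(I \right)} = \frac{1}{I + 19} = \frac{1}{19 + I}$)
$- 76 \left(s{\left(-11 \right)} - 281\right) = - 76 \left(\frac{1}{19 - 11} - 281\right) = - 76 \left(\frac{1}{8} - 281\right) = \left(-76\right) \left(- \frac{2247}{8}\right) = \frac{42693}{2}$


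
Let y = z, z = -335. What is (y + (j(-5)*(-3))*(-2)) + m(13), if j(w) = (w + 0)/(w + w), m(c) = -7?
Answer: -339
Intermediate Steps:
j(w) = ½ (j(w) = w/((2*w)) = w*(1/(2*w)) = ½)
y = -335
(y + (j(-5)*(-3))*(-2)) + m(13) = (-335 + ((½)*(-3))*(-2)) - 7 = (-335 - 3/2*(-2)) - 7 = (-335 + 3) - 7 = -332 - 7 = -339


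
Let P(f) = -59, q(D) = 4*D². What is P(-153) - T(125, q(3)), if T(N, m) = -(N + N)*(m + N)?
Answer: 40191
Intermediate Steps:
T(N, m) = -2*N*(N + m)
P(-153) - T(125, q(3)) = -59 - (-2)*125*(125 + 4*3²) = -59 - (-2)*125*(125 + 4*9) = -59 - (-2)*125*(125 + 36) = -59 - (-2)*125*161 = -59 - 1*(-40250) = -59 + 40250 = 40191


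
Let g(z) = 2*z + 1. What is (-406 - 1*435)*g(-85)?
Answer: 142129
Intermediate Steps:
g(z) = 1 + 2*z
(-406 - 1*435)*g(-85) = (-406 - 1*435)*(1 + 2*(-85)) = (-406 - 435)*(1 - 170) = -841*(-169) = 142129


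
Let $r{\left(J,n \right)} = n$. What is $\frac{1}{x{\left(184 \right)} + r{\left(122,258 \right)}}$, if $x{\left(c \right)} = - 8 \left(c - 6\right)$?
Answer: $- \frac{1}{1166} \approx -0.00085763$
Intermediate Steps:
$x{\left(c \right)} = 48 - 8 c$ ($x{\left(c \right)} = - 8 \left(-6 + c\right) = 48 - 8 c$)
$\frac{1}{x{\left(184 \right)} + r{\left(122,258 \right)}} = \frac{1}{\left(48 - 1472\right) + 258} = \frac{1}{-1424 + 258} = \frac{1}{-1166} = - \frac{1}{1166}$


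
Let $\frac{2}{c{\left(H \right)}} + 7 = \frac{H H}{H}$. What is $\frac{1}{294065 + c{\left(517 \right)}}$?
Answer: $\frac{255}{74986576} \approx 3.4006 \cdot 10^{-6}$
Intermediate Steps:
$c{\left(H \right)} = \frac{2}{-7 + H}$ ($c{\left(H \right)} = \frac{2}{-7 + \frac{H H}{H}} = \frac{2}{-7 + \frac{H^{2}}{H}} = \frac{2}{-7 + H}$)
$\frac{1}{294065 + c{\left(517 \right)}} = \frac{1}{294065 + \frac{2}{-7 + 517}} = \frac{1}{294065 + \frac{2}{510}} = \frac{1}{294065 + 2 \cdot \frac{1}{510}} = \frac{1}{294065 + \frac{1}{255}} = \frac{1}{\frac{74986576}{255}} = \frac{255}{74986576}$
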